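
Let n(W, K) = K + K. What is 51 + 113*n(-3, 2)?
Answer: 503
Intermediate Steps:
n(W, K) = 2*K
51 + 113*n(-3, 2) = 51 + 113*(2*2) = 51 + 113*4 = 51 + 452 = 503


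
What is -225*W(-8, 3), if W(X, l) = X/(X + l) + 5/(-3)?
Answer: 15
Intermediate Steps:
W(X, l) = -5/3 + X/(X + l) (W(X, l) = X/(X + l) + 5*(-⅓) = X/(X + l) - 5/3 = -5/3 + X/(X + l))
-225*W(-8, 3) = -75*(-5*3 - 2*(-8))/(-8 + 3) = -75*(-15 + 16)/(-5) = -75*(-1)/5 = -225*(-1/15) = 15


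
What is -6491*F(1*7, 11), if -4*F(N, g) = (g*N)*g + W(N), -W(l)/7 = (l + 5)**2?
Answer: -1045051/4 ≈ -2.6126e+5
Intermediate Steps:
W(l) = -7*(5 + l)**2 (W(l) = -7*(l + 5)**2 = -7*(5 + l)**2)
F(N, g) = 7*(5 + N)**2/4 - N*g**2/4 (F(N, g) = -((g*N)*g - 7*(5 + N)**2)/4 = -((N*g)*g - 7*(5 + N)**2)/4 = -(N*g**2 - 7*(5 + N)**2)/4 = -(-7*(5 + N)**2 + N*g**2)/4 = 7*(5 + N)**2/4 - N*g**2/4)
-6491*F(1*7, 11) = -6491*(7*(5 + 1*7)**2/4 - 1/4*1*7*11**2) = -6491*(7*(5 + 7)**2/4 - 1/4*7*121) = -6491*((7/4)*12**2 - 847/4) = -6491*((7/4)*144 - 847/4) = -6491*(252 - 847/4) = -6491*161/4 = -1045051/4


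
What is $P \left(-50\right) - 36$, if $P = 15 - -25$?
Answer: $-2036$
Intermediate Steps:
$P = 40$ ($P = 15 + 25 = 40$)
$P \left(-50\right) - 36 = 40 \left(-50\right) - 36 = -2000 - 36 = -2036$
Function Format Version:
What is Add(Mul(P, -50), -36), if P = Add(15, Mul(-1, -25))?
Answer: -2036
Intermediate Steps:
P = 40 (P = Add(15, 25) = 40)
Add(Mul(P, -50), -36) = Add(Mul(40, -50), -36) = Add(-2000, -36) = -2036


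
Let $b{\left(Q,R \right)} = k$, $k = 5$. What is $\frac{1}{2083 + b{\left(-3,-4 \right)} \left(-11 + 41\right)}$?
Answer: $\frac{1}{2233} \approx 0.00044783$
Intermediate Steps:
$b{\left(Q,R \right)} = 5$
$\frac{1}{2083 + b{\left(-3,-4 \right)} \left(-11 + 41\right)} = \frac{1}{2083 + 5 \left(-11 + 41\right)} = \frac{1}{2083 + 5 \cdot 30} = \frac{1}{2083 + 150} = \frac{1}{2233}$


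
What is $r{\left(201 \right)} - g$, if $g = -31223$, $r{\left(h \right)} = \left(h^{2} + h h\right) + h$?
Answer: $112226$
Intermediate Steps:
$r{\left(h \right)} = h + 2 h^{2}$ ($r{\left(h \right)} = \left(h^{2} + h^{2}\right) + h = 2 h^{2} + h = h + 2 h^{2}$)
$r{\left(201 \right)} - g = 201 \left(1 + 2 \cdot 201\right) - -31223 = 201 \left(1 + 402\right) + 31223 = 201 \cdot 403 + 31223 = 81003 + 31223 = 112226$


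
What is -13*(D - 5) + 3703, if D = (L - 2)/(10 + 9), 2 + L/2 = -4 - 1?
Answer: 71800/19 ≈ 3778.9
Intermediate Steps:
L = -14 (L = -4 + 2*(-4 - 1) = -4 + 2*(-5) = -4 - 10 = -14)
D = -16/19 (D = (-14 - 2)/(10 + 9) = -16/19 ≈ -0.84210)
-13*(D - 5) + 3703 = -13*(-16/19 - 5) + 3703 = -13*(-111/19) + 3703 = 1443/19 + 3703 = 71800/19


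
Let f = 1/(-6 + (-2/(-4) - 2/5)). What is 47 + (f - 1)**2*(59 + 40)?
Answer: 634946/3481 ≈ 182.40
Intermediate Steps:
f = -10/59 (f = 1/(-6 + (-2*(-1/4) - 2*1/5)) = 1/(-6 + (1/2 - 2/5)) = 1/(-6 + 1/10) = 1/(-59/10) = -10/59 ≈ -0.16949)
47 + (f - 1)**2*(59 + 40) = 47 + (-10/59 - 1)**2*(59 + 40) = 47 + (-69/59)**2*99 = 47 + (4761/3481)*99 = 47 + 471339/3481 = 634946/3481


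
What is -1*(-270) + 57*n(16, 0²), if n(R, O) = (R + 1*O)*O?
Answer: 270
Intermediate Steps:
n(R, O) = O*(O + R) (n(R, O) = (R + O)*O = (O + R)*O = O*(O + R))
-1*(-270) + 57*n(16, 0²) = -1*(-270) + 57*(0²*(0² + 16)) = 270 + 57*(0*(0 + 16)) = 270 + 57*(0*16) = 270 + 57*0 = 270 + 0 = 270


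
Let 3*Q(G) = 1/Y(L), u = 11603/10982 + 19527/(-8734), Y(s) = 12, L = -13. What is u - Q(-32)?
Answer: -1041923405/863251092 ≈ -1.2070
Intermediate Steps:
u = -28276228/23979197 (u = 11603*(1/10982) + 19527*(-1/8734) = 11603/10982 - 19527/8734 = -28276228/23979197 ≈ -1.1792)
Q(G) = 1/36 (Q(G) = (⅓)/12 = (⅓)*(1/12) = 1/36)
u - Q(-32) = -28276228/23979197 - 1*1/36 = -28276228/23979197 - 1/36 = -1041923405/863251092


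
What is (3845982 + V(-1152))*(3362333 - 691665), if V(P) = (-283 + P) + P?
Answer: 10264432037860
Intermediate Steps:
V(P) = -283 + 2*P
(3845982 + V(-1152))*(3362333 - 691665) = (3845982 + (-283 + 2*(-1152)))*(3362333 - 691665) = (3845982 + (-283 - 2304))*2670668 = (3845982 - 2587)*2670668 = 3843395*2670668 = 10264432037860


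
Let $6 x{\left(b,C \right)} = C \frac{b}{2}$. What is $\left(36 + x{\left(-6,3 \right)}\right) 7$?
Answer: $\frac{483}{2} \approx 241.5$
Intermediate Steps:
$x{\left(b,C \right)} = \frac{C b}{12}$ ($x{\left(b,C \right)} = \frac{C \frac{b}{2}}{6} = \frac{\frac{1}{2} C b}{6} = \frac{C b}{12}$)
$\left(36 + x{\left(-6,3 \right)}\right) 7 = \left(36 + \frac{1}{12} \cdot 3 \left(-6\right)\right) 7 = \left(36 - \frac{3}{2}\right) 7 = \frac{69}{2} \cdot 7 = \frac{483}{2}$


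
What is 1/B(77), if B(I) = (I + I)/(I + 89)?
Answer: 83/77 ≈ 1.0779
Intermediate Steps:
B(I) = 2*I/(89 + I) (B(I) = (2*I)/(89 + I) = 2*I/(89 + I))
1/B(77) = 1/(2*77/(89 + 77)) = 1/(2*77/166) = 1/(2*77*(1/166)) = 1/(77/83) = 83/77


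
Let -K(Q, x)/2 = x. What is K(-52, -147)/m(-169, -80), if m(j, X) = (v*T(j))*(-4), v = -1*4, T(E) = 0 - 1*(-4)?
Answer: 147/32 ≈ 4.5938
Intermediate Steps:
T(E) = 4 (T(E) = 0 + 4 = 4)
K(Q, x) = -2*x
v = -4
m(j, X) = 64 (m(j, X) = -4*4*(-4) = -16*(-4) = 64)
K(-52, -147)/m(-169, -80) = -2*(-147)/64 = 294*(1/64) = 147/32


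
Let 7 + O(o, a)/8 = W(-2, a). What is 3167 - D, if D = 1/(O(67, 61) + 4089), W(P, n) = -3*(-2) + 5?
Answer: 13051206/4121 ≈ 3167.0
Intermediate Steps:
W(P, n) = 11 (W(P, n) = 6 + 5 = 11)
O(o, a) = 32 (O(o, a) = -56 + 8*11 = -56 + 88 = 32)
D = 1/4121 (D = 1/(32 + 4089) = 1/4121 ≈ 0.00024266)
3167 - D = 3167 - 1*1/4121 = 3167 - 1/4121 = 13051206/4121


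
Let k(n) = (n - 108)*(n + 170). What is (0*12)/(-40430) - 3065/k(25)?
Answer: 613/3237 ≈ 0.18937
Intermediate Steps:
k(n) = (-108 + n)*(170 + n)
(0*12)/(-40430) - 3065/k(25) = (0*12)/(-40430) - 3065/(-18360 + 25² + 62*25) = 0*(-1/40430) - 3065/(-18360 + 625 + 1550) = 0 - 3065/(-16185) = 0 - 3065*(-1/16185) = 0 + 613/3237 = 613/3237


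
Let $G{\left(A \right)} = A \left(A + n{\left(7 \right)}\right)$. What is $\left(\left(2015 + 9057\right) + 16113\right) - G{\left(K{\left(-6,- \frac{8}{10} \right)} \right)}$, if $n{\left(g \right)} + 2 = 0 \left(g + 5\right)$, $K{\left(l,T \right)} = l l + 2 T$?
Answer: $\frac{651761}{25} \approx 26070.0$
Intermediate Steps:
$K{\left(l,T \right)} = l^{2} + 2 T$
$n{\left(g \right)} = -2$ ($n{\left(g \right)} = -2 + 0 \left(g + 5\right) = -2 + 0 \left(5 + g\right) = -2 + 0 = -2$)
$G{\left(A \right)} = A \left(-2 + A\right)$ ($G{\left(A \right)} = A \left(A - 2\right) = A \left(-2 + A\right)$)
$\left(\left(2015 + 9057\right) + 16113\right) - G{\left(K{\left(-6,- \frac{8}{10} \right)} \right)} = \left(\left(2015 + 9057\right) + 16113\right) - \left(\left(-6\right)^{2} + 2 \left(- \frac{8}{10}\right)\right) \left(-2 + \left(\left(-6\right)^{2} + 2 \left(- \frac{8}{10}\right)\right)\right) = \left(11072 + 16113\right) - \left(36 + 2 \left(\left(-8\right) \frac{1}{10}\right)\right) \left(-2 + \left(36 + 2 \left(\left(-8\right) \frac{1}{10}\right)\right)\right) = 27185 - \left(36 + 2 \left(- \frac{4}{5}\right)\right) \left(-2 + \left(36 + 2 \left(- \frac{4}{5}\right)\right)\right) = 27185 - \left(36 - \frac{8}{5}\right) \left(-2 + \left(36 - \frac{8}{5}\right)\right) = 27185 - \frac{172 \left(-2 + \frac{172}{5}\right)}{5} = 27185 - \frac{172}{5} \cdot \frac{162}{5} = 27185 - \frac{27864}{25} = \frac{651761}{25}$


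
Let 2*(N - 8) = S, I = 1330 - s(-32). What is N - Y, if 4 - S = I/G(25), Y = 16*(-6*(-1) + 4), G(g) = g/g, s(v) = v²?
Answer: -303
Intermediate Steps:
I = 306 (I = 1330 - 1*(-32)² = 1330 - 1*1024 = 1330 - 1024 = 306)
G(g) = 1
Y = 160 (Y = 16*(6 + 4) = 16*10 = 160)
S = -302 (S = 4 - 306/1 = 4 - 306 = -302)
N = -143 (N = 8 + (½)*(-302) = 8 - 151 = -143)
N - Y = -143 - 1*160 = -143 - 160 = -303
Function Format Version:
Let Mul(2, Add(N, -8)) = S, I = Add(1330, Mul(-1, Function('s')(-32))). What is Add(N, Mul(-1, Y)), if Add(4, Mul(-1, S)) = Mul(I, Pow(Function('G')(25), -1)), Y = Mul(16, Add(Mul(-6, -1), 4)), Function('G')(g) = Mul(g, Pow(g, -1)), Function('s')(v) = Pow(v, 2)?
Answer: -303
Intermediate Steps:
I = 306 (I = Add(1330, Mul(-1, Pow(-32, 2))) = Add(1330, Mul(-1, 1024)) = Add(1330, -1024) = 306)
Function('G')(g) = 1
Y = 160 (Y = Mul(16, Add(6, 4)) = Mul(16, 10) = 160)
S = -302 (S = Add(4, Mul(-1, Mul(306, Pow(1, -1)))) = Add(4, Mul(-1, Mul(306, 1))) = Add(4, Mul(-1, 306)) = Add(4, -306) = -302)
N = -143 (N = Add(8, Mul(Rational(1, 2), -302)) = Add(8, -151) = -143)
Add(N, Mul(-1, Y)) = Add(-143, Mul(-1, 160)) = Add(-143, -160) = -303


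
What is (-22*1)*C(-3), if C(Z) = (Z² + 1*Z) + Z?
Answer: -66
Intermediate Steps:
C(Z) = Z² + 2*Z (C(Z) = (Z² + Z) + Z = (Z + Z²) + Z = Z² + 2*Z)
(-22*1)*C(-3) = (-22*1)*(-3*(2 - 3)) = -(-66)*(-1) = -22*3 = -66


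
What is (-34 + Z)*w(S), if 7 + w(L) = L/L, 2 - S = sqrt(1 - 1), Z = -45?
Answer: 474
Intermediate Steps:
S = 2 (S = 2 - sqrt(1 - 1) = 2 - sqrt(0) = 2 - 1*0 = 2 + 0 = 2)
w(L) = -6 (w(L) = -7 + L/L = -7 + 1 = -6)
(-34 + Z)*w(S) = (-34 - 45)*(-6) = -79*(-6) = 474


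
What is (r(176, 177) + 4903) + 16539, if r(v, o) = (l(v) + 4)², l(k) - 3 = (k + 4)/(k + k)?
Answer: 166483769/7744 ≈ 21498.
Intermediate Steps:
l(k) = 3 + (4 + k)/(2*k) (l(k) = 3 + (k + 4)/(k + k) = 3 + (4 + k)/((2*k)) = 3 + (4 + k)*(1/(2*k)) = 3 + (4 + k)/(2*k))
r(v, o) = (15/2 + 2/v)² (r(v, o) = ((7/2 + 2/v) + 4)² = (15/2 + 2/v)²)
(r(176, 177) + 4903) + 16539 = ((¼)*(4 + 15*176)²/176² + 4903) + 16539 = ((¼)*(1/30976)*(4 + 2640)² + 4903) + 16539 = ((¼)*(1/30976)*2644² + 4903) + 16539 = ((¼)*(1/30976)*6990736 + 4903) + 16539 = (436921/7744 + 4903) + 16539 = 38405753/7744 + 16539 = 166483769/7744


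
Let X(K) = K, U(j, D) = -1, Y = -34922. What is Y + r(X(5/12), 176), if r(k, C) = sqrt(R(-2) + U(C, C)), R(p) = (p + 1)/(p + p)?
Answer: -34922 + I*sqrt(3)/2 ≈ -34922.0 + 0.86602*I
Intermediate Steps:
R(p) = (1 + p)/(2*p) (R(p) = (1 + p)/((2*p)) = (1 + p)*(1/(2*p)) = (1 + p)/(2*p))
r(k, C) = I*sqrt(3)/2 (r(k, C) = sqrt((1/2)*(1 - 2)/(-2) - 1) = sqrt((1/2)*(-1/2)*(-1) - 1) = sqrt(1/4 - 1) = sqrt(-3/4) = I*sqrt(3)/2)
Y + r(X(5/12), 176) = -34922 + I*sqrt(3)/2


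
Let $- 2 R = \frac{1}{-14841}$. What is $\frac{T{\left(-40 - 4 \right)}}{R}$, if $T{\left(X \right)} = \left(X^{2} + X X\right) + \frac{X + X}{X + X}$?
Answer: $114958386$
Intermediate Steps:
$T{\left(X \right)} = 1 + 2 X^{2}$ ($T{\left(X \right)} = \left(X^{2} + X^{2}\right) + \frac{2 X}{2 X} = 2 X^{2} + 2 X \frac{1}{2 X} = 2 X^{2} + 1 = 1 + 2 X^{2}$)
$R = \frac{1}{29682}$ ($R = - \frac{1}{2 \left(-14841\right)} = \left(- \frac{1}{2}\right) \left(- \frac{1}{14841}\right) = \frac{1}{29682} \approx 3.369 \cdot 10^{-5}$)
$\frac{T{\left(-40 - 4 \right)}}{R} = \left(1 + 2 \left(-40 - 4\right)^{2}\right) \frac{1}{\frac{1}{29682}} = \left(1 + 2 \left(-44\right)^{2}\right) 29682 = \left(1 + 2 \cdot 1936\right) 29682 = \left(1 + 3872\right) 29682 = 3873 \cdot 29682 = 114958386$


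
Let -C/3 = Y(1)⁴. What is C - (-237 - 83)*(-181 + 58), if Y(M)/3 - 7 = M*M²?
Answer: -1034688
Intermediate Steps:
Y(M) = 21 + 3*M³ (Y(M) = 21 + 3*(M*M²) = 21 + 3*M³)
C = -995328 (C = -3*(21 + 3*1³)⁴ = -3*(21 + 3*1)⁴ = -3*(21 + 3)⁴ = -3*24⁴ = -3*331776 = -995328)
C - (-237 - 83)*(-181 + 58) = -995328 - (-237 - 83)*(-181 + 58) = -995328 - (-320)*(-123) = -995328 - 1*39360 = -995328 - 39360 = -1034688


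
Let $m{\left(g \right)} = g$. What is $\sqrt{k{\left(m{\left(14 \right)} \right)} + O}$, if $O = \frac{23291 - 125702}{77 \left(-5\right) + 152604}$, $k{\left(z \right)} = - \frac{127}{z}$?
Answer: $\frac{i \sqrt{44252793804422}}{2131066} \approx 3.1216 i$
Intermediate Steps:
$O = - \frac{102411}{152219}$ ($O = - \frac{102411}{-385 + 152604} = - \frac{102411}{152219} \approx -0.67279$)
$\sqrt{k{\left(m{\left(14 \right)} \right)} + O} = \sqrt{- \frac{127}{14} - \frac{102411}{152219}} = \sqrt{- \frac{20765567}{2131066}} = \frac{i \sqrt{44252793804422}}{2131066}$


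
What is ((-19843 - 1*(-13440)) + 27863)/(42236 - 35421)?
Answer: 148/47 ≈ 3.1489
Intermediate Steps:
((-19843 - 1*(-13440)) + 27863)/(42236 - 35421) = ((-19843 + 13440) + 27863)/6815 = (-6403 + 27863)*(1/6815) = 21460*(1/6815) = 148/47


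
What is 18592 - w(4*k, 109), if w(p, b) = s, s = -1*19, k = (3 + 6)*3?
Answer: 18611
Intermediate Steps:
k = 27 (k = 9*3 = 27)
s = -19
w(p, b) = -19
18592 - w(4*k, 109) = 18592 - 1*(-19) = 18592 + 19 = 18611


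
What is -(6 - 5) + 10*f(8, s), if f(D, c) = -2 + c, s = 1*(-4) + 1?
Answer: -51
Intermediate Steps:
s = -3 (s = -4 + 1 = -3)
-(6 - 5) + 10*f(8, s) = -(6 - 5) + 10*(-2 - 3) = -1*1 + 10*(-5) = -1 - 50 = -51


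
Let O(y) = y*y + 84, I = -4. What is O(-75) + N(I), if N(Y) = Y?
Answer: 5705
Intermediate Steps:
O(y) = 84 + y² (O(y) = y² + 84 = 84 + y²)
O(-75) + N(I) = (84 + (-75)²) - 4 = (84 + 5625) - 4 = 5709 - 4 = 5705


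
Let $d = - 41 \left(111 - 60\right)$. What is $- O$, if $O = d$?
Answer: $2091$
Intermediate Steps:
$d = -2091$ ($d = \left(-41\right) 51 = -2091$)
$O = -2091$
$- O = \left(-1\right) \left(-2091\right) = 2091$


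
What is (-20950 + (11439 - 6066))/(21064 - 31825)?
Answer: 15577/10761 ≈ 1.4475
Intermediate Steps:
(-20950 + (11439 - 6066))/(21064 - 31825) = (-20950 + 5373)/(-10761) = -15577*(-1/10761) = 15577/10761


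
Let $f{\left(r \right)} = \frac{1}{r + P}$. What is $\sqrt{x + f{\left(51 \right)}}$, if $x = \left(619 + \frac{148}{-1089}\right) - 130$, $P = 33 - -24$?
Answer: $\frac{\sqrt{19165791}}{198} \approx 22.11$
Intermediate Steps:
$P = 57$ ($P = 33 + 24 = 57$)
$x = \frac{532373}{1089}$ ($x = \left(619 + 148 \left(- \frac{1}{1089}\right)\right) - 130 = \left(619 - \frac{148}{1089}\right) - 130 = \frac{673943}{1089} - 130 = \frac{532373}{1089} \approx 488.86$)
$f{\left(r \right)} = \frac{1}{57 + r}$ ($f{\left(r \right)} = \frac{1}{r + 57} = \frac{1}{57 + r}$)
$\sqrt{x + f{\left(51 \right)}} = \sqrt{\frac{532373}{1089} + \frac{1}{57 + 51}} = \sqrt{\frac{532373}{1089} + \frac{1}{108}} = \sqrt{\frac{6388597}{13068}} = \frac{\sqrt{19165791}}{198}$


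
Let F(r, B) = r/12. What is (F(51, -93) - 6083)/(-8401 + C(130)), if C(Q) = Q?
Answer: 8105/11028 ≈ 0.73495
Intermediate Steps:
F(r, B) = r/12 (F(r, B) = r*(1/12) = r/12)
(F(51, -93) - 6083)/(-8401 + C(130)) = ((1/12)*51 - 6083)/(-8401 + 130) = (17/4 - 6083)/(-8271) = -24315/4*(-1/8271) = 8105/11028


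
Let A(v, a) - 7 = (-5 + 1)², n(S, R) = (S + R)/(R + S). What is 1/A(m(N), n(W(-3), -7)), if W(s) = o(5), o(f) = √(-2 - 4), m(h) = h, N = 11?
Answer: 1/23 ≈ 0.043478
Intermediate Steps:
o(f) = I*√6 (o(f) = √(-6) = I*√6)
W(s) = I*√6
n(S, R) = 1 (n(S, R) = (R + S)/(R + S) = 1)
A(v, a) = 23 (A(v, a) = 7 + (-5 + 1)² = 7 + (-4)² = 7 + 16 = 23)
1/A(m(N), n(W(-3), -7)) = 1/23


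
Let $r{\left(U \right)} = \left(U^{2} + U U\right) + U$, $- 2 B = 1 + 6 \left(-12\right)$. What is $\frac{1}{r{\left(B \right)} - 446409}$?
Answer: $- \frac{1}{443853} \approx -2.253 \cdot 10^{-6}$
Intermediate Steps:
$B = \frac{71}{2}$ ($B = - \frac{1 + 6 \left(-12\right)}{2} = - \frac{1 - 72}{2} = \left(- \frac{1}{2}\right) \left(-71\right) = \frac{71}{2} \approx 35.5$)
$r{\left(U \right)} = U + 2 U^{2}$ ($r{\left(U \right)} = \left(U^{2} + U^{2}\right) + U = 2 U^{2} + U = U + 2 U^{2}$)
$\frac{1}{r{\left(B \right)} - 446409} = \frac{1}{\frac{71 \left(1 + 2 \cdot \frac{71}{2}\right)}{2} - 446409} = \frac{1}{\frac{71 \left(1 + 71\right)}{2} - 446409} = \frac{1}{\frac{71}{2} \cdot 72 - 446409} = \frac{1}{2556 - 446409} = \frac{1}{-443853} = - \frac{1}{443853}$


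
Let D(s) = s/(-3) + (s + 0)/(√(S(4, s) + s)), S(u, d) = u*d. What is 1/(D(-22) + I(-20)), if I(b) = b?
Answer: -285/3709 - 9*I*√110/7418 ≈ -0.07684 - 0.012725*I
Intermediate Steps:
S(u, d) = d*u
D(s) = -s/3 + √5*√s/5 (D(s) = s/(-3) + (s + 0)/(√(s*4 + s)) = s*(-⅓) + s/(√(4*s + s)) = -s/3 + s/(√(5*s)) = -s/3 + s/((√5*√s)) = -s/3 + s*(√5/(5*√s)) = -s/3 + √5*√s/5)
1/(D(-22) + I(-20)) = 1/((-⅓*(-22) + √5*√(-22)/5) - 20) = 1/((22/3 + √5*(I*√22)/5) - 20) = 1/((22/3 + I*√110/5) - 20) = 1/(-38/3 + I*√110/5)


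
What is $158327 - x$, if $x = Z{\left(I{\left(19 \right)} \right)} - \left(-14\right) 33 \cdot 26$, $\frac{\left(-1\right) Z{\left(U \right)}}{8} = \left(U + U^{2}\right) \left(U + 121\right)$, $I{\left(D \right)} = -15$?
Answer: $324395$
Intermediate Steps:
$Z{\left(U \right)} = - 8 \left(121 + U\right) \left(U + U^{2}\right)$ ($Z{\left(U \right)} = - 8 \left(U + U^{2}\right) \left(U + 121\right) = - 8 \left(U + U^{2}\right) \left(121 + U\right) = - 8 \left(121 + U\right) \left(U + U^{2}\right)$)
$x = -166068$ ($x = \left(-8\right) \left(-15\right) \left(121 + \left(-15\right)^{2} + 122 \left(-15\right)\right) - \left(-14\right) 33 \cdot 26 = \left(-8\right) \left(-15\right) \left(121 + 225 - 1830\right) - \left(-462\right) 26 = \left(-8\right) \left(-15\right) \left(-1484\right) - -12012 = -178080 + 12012 = -166068$)
$158327 - x = 158327 - -166068 = 158327 + 166068 = 324395$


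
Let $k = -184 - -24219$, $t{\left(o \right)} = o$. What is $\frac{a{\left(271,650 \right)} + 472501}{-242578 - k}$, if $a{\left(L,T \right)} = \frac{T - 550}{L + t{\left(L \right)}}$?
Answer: $- \frac{42682607}{24084041} \approx -1.7722$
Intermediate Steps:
$k = 24035$ ($k = -184 + 24219 = 24035$)
$a{\left(L,T \right)} = \frac{-550 + T}{2 L}$ ($a{\left(L,T \right)} = \frac{T - 550}{L + L} = \frac{-550 + T}{2 L}$)
$\frac{a{\left(271,650 \right)} + 472501}{-242578 - k} = \frac{\frac{-550 + 650}{2 \cdot 271} + 472501}{-242578 - 24035} = \frac{\frac{1}{2} \cdot \frac{1}{271} \cdot 100 + 472501}{-242578 - 24035} = \frac{\frac{50}{271} + 472501}{-266613} = \frac{128047821}{271} \left(- \frac{1}{266613}\right) = - \frac{42682607}{24084041}$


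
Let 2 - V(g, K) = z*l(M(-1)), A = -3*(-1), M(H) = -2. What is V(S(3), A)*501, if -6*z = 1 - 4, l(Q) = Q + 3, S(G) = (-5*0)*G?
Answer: 1503/2 ≈ 751.50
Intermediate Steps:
S(G) = 0 (S(G) = 0*G = 0)
A = 3
l(Q) = 3 + Q
z = 1/2 (z = -(1 - 4)/6 = -1/6*(-3) = 1/2 ≈ 0.50000)
V(g, K) = 3/2 (V(g, K) = 2 - (3 - 2)/2 = 2 - 1/2 = 3/2)
V(S(3), A)*501 = (3/2)*501 = 1503/2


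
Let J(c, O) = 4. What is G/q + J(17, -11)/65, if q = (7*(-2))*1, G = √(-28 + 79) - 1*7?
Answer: 73/130 - √51/14 ≈ 0.051436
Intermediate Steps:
G = -7 + √51 (G = √51 - 7 = -7 + √51 ≈ 0.14143)
q = -14 (q = -14*1 = -14)
G/q + J(17, -11)/65 = (-7 + √51)/(-14) + 4/65 = (-7 + √51)*(-1/14) + 4*(1/65) = (½ - √51/14) + 4/65 = 73/130 - √51/14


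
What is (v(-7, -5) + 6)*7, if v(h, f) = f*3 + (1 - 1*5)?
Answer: -91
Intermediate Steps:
v(h, f) = -4 + 3*f (v(h, f) = 3*f + (1 - 5) = 3*f - 4 = -4 + 3*f)
(v(-7, -5) + 6)*7 = ((-4 + 3*(-5)) + 6)*7 = ((-4 - 15) + 6)*7 = (-19 + 6)*7 = -13*7 = -91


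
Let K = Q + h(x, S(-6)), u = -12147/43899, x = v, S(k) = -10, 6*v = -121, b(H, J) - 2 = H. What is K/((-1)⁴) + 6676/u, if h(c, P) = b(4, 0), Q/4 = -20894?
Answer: -436064838/4049 ≈ -1.0770e+5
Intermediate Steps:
Q = -83576 (Q = 4*(-20894) = -83576)
b(H, J) = 2 + H
v = -121/6 (v = (⅙)*(-121) = -121/6 ≈ -20.167)
x = -121/6 ≈ -20.167
u = -4049/14633 (u = -12147*1/43899 = -4049/14633 ≈ -0.27670)
h(c, P) = 6 (h(c, P) = 2 + 4 = 6)
K = -83570 (K = -83576 + 6 = -83570)
K/((-1)⁴) + 6676/u = -83570/((-1)⁴) + 6676/(-4049/14633) = -83570/1 + 6676*(-14633/4049) = -83570*1 - 97689908/4049 = -83570 - 97689908/4049 = -436064838/4049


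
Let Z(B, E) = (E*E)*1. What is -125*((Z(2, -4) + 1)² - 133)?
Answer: -19500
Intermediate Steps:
Z(B, E) = E² (Z(B, E) = E²*1 = E²)
-125*((Z(2, -4) + 1)² - 133) = -125*(((-4)² + 1)² - 133) = -125*((16 + 1)² - 133) = -125*(17² - 133) = -125*(289 - 133) = -125*156 = -19500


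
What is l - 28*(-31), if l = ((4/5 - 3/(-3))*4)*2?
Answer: 4412/5 ≈ 882.40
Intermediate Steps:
l = 72/5 (l = ((4*(1/5) - 3*(-1/3))*4)*2 = ((4/5 + 1)*4)*2 = ((9/5)*4)*2 = (36/5)*2 = 72/5 ≈ 14.400)
l - 28*(-31) = 72/5 - 28*(-31) = 72/5 + 868 = 4412/5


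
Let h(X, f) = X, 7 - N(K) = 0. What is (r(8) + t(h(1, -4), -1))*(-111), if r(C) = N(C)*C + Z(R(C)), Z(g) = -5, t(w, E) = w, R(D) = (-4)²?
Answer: -5772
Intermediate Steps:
R(D) = 16
N(K) = 7 (N(K) = 7 - 1*0 = 7 + 0 = 7)
r(C) = -5 + 7*C (r(C) = 7*C - 5 = -5 + 7*C)
(r(8) + t(h(1, -4), -1))*(-111) = ((-5 + 7*8) + 1)*(-111) = ((-5 + 56) + 1)*(-111) = (51 + 1)*(-111) = 52*(-111) = -5772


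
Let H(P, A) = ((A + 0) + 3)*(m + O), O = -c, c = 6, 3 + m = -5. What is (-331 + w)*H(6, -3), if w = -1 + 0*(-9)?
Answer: 0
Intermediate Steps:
m = -8 (m = -3 - 5 = -8)
w = -1 (w = -1 + 0 = -1)
O = -6 (O = -1*6 = -6)
H(P, A) = -42 - 14*A (H(P, A) = ((A + 0) + 3)*(-8 - 6) = (A + 3)*(-14) = (3 + A)*(-14) = -42 - 14*A)
(-331 + w)*H(6, -3) = (-331 - 1)*(-42 - 14*(-3)) = -332*(-42 + 42) = -332*0 = 0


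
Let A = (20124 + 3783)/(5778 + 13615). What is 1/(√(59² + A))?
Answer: √327406879855/33765470 ≈ 0.016946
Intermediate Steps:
A = 23907/19393 ≈ 1.2328
1/(√(59² + A)) = 1/(√(59² + 23907/19393)) = 1/(√(3481 + 23907/19393)) = 1/(√(67530940/19393)) = 1/(2*√327406879855/19393) = √327406879855/33765470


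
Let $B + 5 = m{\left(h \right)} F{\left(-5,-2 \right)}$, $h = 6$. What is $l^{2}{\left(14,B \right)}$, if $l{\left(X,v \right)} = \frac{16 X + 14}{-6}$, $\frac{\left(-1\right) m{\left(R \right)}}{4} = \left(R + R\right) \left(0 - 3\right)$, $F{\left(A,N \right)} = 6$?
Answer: $\frac{14161}{9} \approx 1573.4$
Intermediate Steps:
$m{\left(R \right)} = 24 R$ ($m{\left(R \right)} = - 4 \left(R + R\right) \left(0 - 3\right) = - 4 \cdot 2 R \left(-3\right) = - 4 \left(- 6 R\right) = 24 R$)
$B = 859$ ($B = -5 + 24 \cdot 6 \cdot 6 = -5 + 144 \cdot 6 = -5 + 864 = 859$)
$l{\left(X,v \right)} = - \frac{7}{3} - \frac{8 X}{3}$ ($l{\left(X,v \right)} = \left(14 + 16 X\right) \left(- \frac{1}{6}\right) = - \frac{7}{3} - \frac{8 X}{3}$)
$l^{2}{\left(14,B \right)} = \left(- \frac{7}{3} - \frac{112}{3}\right)^{2} = \left(- \frac{119}{3}\right)^{2} = \frac{14161}{9}$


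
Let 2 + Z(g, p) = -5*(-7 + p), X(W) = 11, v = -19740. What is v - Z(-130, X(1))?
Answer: -19718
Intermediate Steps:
Z(g, p) = 33 - 5*p (Z(g, p) = -2 - 5*(-7 + p) = -2 + (35 - 5*p) = 33 - 5*p)
v - Z(-130, X(1)) = -19740 - (33 - 5*11) = -19740 - (33 - 55) = -19740 - 1*(-22) = -19740 + 22 = -19718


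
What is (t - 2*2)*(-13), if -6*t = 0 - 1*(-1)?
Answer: 325/6 ≈ 54.167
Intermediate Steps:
t = -⅙ (t = -(0 - 1*(-1))/6 = -(0 + 1)/6 = -⅙*1 = -⅙ ≈ -0.16667)
(t - 2*2)*(-13) = (-⅙ - 2*2)*(-13) = (-⅙ - 4)*(-13) = -25/6*(-13) = 325/6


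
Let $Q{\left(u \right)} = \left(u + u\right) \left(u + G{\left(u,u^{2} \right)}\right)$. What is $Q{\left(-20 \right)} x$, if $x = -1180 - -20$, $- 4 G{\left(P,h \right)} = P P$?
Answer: $-5568000$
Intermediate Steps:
$G{\left(P,h \right)} = - \frac{P^{2}}{4}$ ($G{\left(P,h \right)} = - \frac{P P}{4} = - \frac{P^{2}}{4}$)
$Q{\left(u \right)} = 2 u \left(u - \frac{u^{2}}{4}\right)$ ($Q{\left(u \right)} = \left(u + u\right) \left(u - \frac{u^{2}}{4}\right) = 2 u \left(u - \frac{u^{2}}{4}\right)$)
$x = -1160$ ($x = -1180 + 20 = -1160$)
$Q{\left(-20 \right)} x = \frac{\left(-20\right)^{2} \left(4 - -20\right)}{2} \left(-1160\right) = \frac{1}{2} \cdot 400 \left(4 + 20\right) \left(-1160\right) = \frac{1}{2} \cdot 400 \cdot 24 \left(-1160\right) = 4800 \left(-1160\right) = -5568000$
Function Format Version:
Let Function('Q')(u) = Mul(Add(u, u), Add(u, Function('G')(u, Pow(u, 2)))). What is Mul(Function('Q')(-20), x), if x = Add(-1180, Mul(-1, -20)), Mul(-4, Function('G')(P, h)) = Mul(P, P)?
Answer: -5568000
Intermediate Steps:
Function('G')(P, h) = Mul(Rational(-1, 4), Pow(P, 2)) (Function('G')(P, h) = Mul(Rational(-1, 4), Mul(P, P)) = Mul(Rational(-1, 4), Pow(P, 2)))
Function('Q')(u) = Mul(2, u, Add(u, Mul(Rational(-1, 4), Pow(u, 2)))) (Function('Q')(u) = Mul(Add(u, u), Add(u, Mul(Rational(-1, 4), Pow(u, 2)))) = Mul(Mul(2, u), Add(u, Mul(Rational(-1, 4), Pow(u, 2)))) = Mul(2, u, Add(u, Mul(Rational(-1, 4), Pow(u, 2)))))
x = -1160 (x = Add(-1180, 20) = -1160)
Mul(Function('Q')(-20), x) = Mul(Mul(Rational(1, 2), Pow(-20, 2), Add(4, Mul(-1, -20))), -1160) = Mul(Mul(Rational(1, 2), 400, Add(4, 20)), -1160) = Mul(Mul(Rational(1, 2), 400, 24), -1160) = Mul(4800, -1160) = -5568000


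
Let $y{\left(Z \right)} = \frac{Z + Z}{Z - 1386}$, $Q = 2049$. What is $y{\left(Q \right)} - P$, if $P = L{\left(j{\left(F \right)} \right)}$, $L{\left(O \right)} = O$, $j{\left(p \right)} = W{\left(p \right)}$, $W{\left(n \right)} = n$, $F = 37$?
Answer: $- \frac{6811}{221} \approx -30.819$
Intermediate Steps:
$y{\left(Z \right)} = \frac{2 Z}{-1386 + Z}$
$j{\left(p \right)} = p$
$P = 37$
$y{\left(Q \right)} - P = 2 \cdot 2049 \frac{1}{-1386 + 2049} - 37 = 2 \cdot 2049 \cdot \frac{1}{663} - 37 = \frac{1366}{221} - 37 = - \frac{6811}{221}$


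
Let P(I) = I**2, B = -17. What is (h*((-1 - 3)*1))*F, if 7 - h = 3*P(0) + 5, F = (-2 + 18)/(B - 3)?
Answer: 32/5 ≈ 6.4000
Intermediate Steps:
F = -4/5 (F = (-2 + 18)/(-17 - 3) = 16/(-20) = 16*(-1/20) = -4/5 ≈ -0.80000)
h = 2 (h = 7 - (3*0**2 + 5) = 7 - (3*0 + 5) = 7 - (0 + 5) = 7 - 1*5 = 7 - 5 = 2)
(h*((-1 - 3)*1))*F = (2*((-1 - 3)*1))*(-4/5) = (2*(-4*1))*(-4/5) = (2*(-4))*(-4/5) = -8*(-4/5) = 32/5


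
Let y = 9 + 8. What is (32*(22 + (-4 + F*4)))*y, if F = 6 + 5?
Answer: 33728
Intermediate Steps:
F = 11
y = 17
(32*(22 + (-4 + F*4)))*y = (32*(22 + (-4 + 11*4)))*17 = (32*(22 + (-4 + 44)))*17 = (32*(22 + 40))*17 = (32*62)*17 = 1984*17 = 33728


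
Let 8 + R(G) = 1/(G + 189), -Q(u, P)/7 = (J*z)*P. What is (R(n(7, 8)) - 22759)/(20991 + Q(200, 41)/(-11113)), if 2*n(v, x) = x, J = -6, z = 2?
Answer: -48830855390/45021021027 ≈ -1.0846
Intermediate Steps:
n(v, x) = x/2
Q(u, P) = 84*P (Q(u, P) = -7*(-6*2)*P = -(-84)*P = 84*P)
R(G) = -8 + 1/(189 + G) (R(G) = -8 + 1/(G + 189) = -8 + 1/(189 + G))
(R(n(7, 8)) - 22759)/(20991 + Q(200, 41)/(-11113)) = ((-1511 - 4*8)/(189 + (½)*8) - 22759)/(20991 + (84*41)/(-11113)) = ((-1511 - 8*4)/(189 + 4) - 22759)/(20991 + 3444*(-1/11113)) = ((-1511 - 32)/193 - 22759)/(20991 - 3444/11113) = ((1/193)*(-1543) - 22759)/(233269539/11113) = (-1543/193 - 22759)*(11113/233269539) = -4394030/193*11113/233269539 = -48830855390/45021021027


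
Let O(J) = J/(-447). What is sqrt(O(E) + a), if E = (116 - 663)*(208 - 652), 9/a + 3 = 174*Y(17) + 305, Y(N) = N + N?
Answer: I*sqrt(466375350680294)/926482 ≈ 23.309*I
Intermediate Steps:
Y(N) = 2*N
a = 9/6218 (a = 9/(-3 + (174*(2*17) + 305)) = 9/(-3 + (174*34 + 305)) = 9/(-3 + (5916 + 305)) = 9/(-3 + 6221) = 9/6218 ≈ 0.0014474)
E = 242868 (E = -547*(-444) = 242868)
O(J) = -J/447 (O(J) = J*(-1/447) = -J/447)
sqrt(O(E) + a) = sqrt(-1/447*242868 + 9/6218) = sqrt(-80956/149 + 9/6218) = sqrt(-503383067/926482) = I*sqrt(466375350680294)/926482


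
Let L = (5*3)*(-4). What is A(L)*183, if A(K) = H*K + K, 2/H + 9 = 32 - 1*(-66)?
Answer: -999180/89 ≈ -11227.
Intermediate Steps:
H = 2/89 (H = 2/(-9 + (32 - 1*(-66))) = 2/(-9 + (32 + 66)) = 2/(-9 + 98) = 2/89 ≈ 0.022472)
L = -60 (L = 15*(-4) = -60)
A(K) = 91*K/89 (A(K) = 2*K/89 + K = 91*K/89)
A(L)*183 = ((91/89)*(-60))*183 = -5460/89*183 = -999180/89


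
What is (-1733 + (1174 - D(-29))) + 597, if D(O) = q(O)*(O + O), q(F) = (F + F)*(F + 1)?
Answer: 94230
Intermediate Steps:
q(F) = 2*F*(1 + F) (q(F) = (2*F)*(1 + F) = 2*F*(1 + F))
D(O) = 4*O²*(1 + O) (D(O) = (2*O*(1 + O))*(O + O) = (2*O*(1 + O))*(2*O) = 4*O²*(1 + O))
(-1733 + (1174 - D(-29))) + 597 = (-1733 + (1174 - 4*(-29)²*(1 - 29))) + 597 = (-1733 + (1174 - 4*841*(-28))) + 597 = (-1733 + (1174 - 1*(-94192))) + 597 = (-1733 + (1174 + 94192)) + 597 = (-1733 + 95366) + 597 = 93633 + 597 = 94230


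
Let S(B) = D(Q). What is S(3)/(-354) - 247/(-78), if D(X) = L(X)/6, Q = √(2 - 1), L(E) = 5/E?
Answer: 6721/2124 ≈ 3.1643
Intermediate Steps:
Q = 1 (Q = √1 = 1)
D(X) = 5/(6*X) (D(X) = (5/X)/6 = (5/X)*(⅙) = 5/(6*X))
S(B) = ⅚ (S(B) = (⅚)/1 = (⅚)*1 = ⅚)
S(3)/(-354) - 247/(-78) = (⅚)/(-354) - 247/(-78) = (⅚)*(-1/354) - 247*(-1/78) = -5/2124 + 19/6 = 6721/2124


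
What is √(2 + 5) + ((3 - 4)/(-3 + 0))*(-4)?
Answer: -4/3 + √7 ≈ 1.3124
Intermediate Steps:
√(2 + 5) + ((3 - 4)/(-3 + 0))*(-4) = √7 - 1/(-3)*(-4) = √7 - 1*(-⅓)*(-4) = √7 + (⅓)*(-4) = √7 - 4/3 = -4/3 + √7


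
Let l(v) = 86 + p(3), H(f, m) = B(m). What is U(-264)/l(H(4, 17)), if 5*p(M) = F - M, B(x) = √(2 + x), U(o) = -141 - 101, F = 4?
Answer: -1210/431 ≈ -2.8074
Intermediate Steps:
U(o) = -242
p(M) = ⅘ - M/5 (p(M) = (4 - M)/5 = ⅘ - M/5)
H(f, m) = √(2 + m)
l(v) = 431/5 (l(v) = 86 + (⅘ - ⅕*3) = 86 + (⅘ - ⅗) = 86 + ⅕ = 431/5)
U(-264)/l(H(4, 17)) = -242/431/5 = -242*5/431 = -1210/431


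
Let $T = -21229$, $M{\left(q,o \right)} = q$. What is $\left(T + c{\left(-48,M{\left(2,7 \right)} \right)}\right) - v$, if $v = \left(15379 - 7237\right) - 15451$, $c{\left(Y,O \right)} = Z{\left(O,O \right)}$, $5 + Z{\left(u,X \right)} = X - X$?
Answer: $-13925$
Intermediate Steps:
$Z{\left(u,X \right)} = -5$ ($Z{\left(u,X \right)} = -5 + \left(X - X\right) = -5 + 0 = -5$)
$c{\left(Y,O \right)} = -5$
$v = -7309$ ($v = \left(15379 + \left(-8263 + 1026\right)\right) - 15451 = \left(15379 - 7237\right) - 15451 = 8142 - 15451 = -7309$)
$\left(T + c{\left(-48,M{\left(2,7 \right)} \right)}\right) - v = \left(-21229 - 5\right) - -7309 = -21234 + 7309 = -13925$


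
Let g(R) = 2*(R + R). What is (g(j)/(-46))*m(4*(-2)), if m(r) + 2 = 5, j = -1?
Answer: 6/23 ≈ 0.26087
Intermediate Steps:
m(r) = 3 (m(r) = -2 + 5 = 3)
g(R) = 4*R (g(R) = 2*(2*R) = 4*R)
(g(j)/(-46))*m(4*(-2)) = ((4*(-1))/(-46))*3 = -4*(-1/46)*3 = (2/23)*3 = 6/23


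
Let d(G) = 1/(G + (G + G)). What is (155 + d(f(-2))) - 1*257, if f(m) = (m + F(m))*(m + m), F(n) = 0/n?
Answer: -2447/24 ≈ -101.96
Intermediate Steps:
F(n) = 0
f(m) = 2*m² (f(m) = (m + 0)*(m + m) = m*(2*m) = 2*m²)
d(G) = 1/(3*G) (d(G) = 1/(G + 2*G) = 1/(3*G))
(155 + d(f(-2))) - 1*257 = (155 + 1/(3*((2*(-2)²)))) - 1*257 = (155 + 1/(3*((2*4)))) - 257 = (155 + (⅓)/8) - 257 = (155 + (⅓)*(⅛)) - 257 = (155 + 1/24) - 257 = 3721/24 - 257 = -2447/24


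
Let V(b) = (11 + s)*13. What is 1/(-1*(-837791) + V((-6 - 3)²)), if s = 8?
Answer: 1/838038 ≈ 1.1933e-6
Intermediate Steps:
V(b) = 247 (V(b) = (11 + 8)*13 = 19*13 = 247)
1/(-1*(-837791) + V((-6 - 3)²)) = 1/(-1*(-837791) + 247) = 1/(837791 + 247) = 1/838038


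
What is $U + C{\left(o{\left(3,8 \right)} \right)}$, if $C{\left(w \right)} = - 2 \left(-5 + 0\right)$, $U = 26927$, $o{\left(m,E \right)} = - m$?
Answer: $26937$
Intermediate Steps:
$C{\left(w \right)} = 10$ ($C{\left(w \right)} = \left(-2\right) \left(-5\right) = 10$)
$U + C{\left(o{\left(3,8 \right)} \right)} = 26927 + 10 = 26937$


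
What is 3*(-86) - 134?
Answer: -392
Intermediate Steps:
3*(-86) - 134 = -258 - 134 = -392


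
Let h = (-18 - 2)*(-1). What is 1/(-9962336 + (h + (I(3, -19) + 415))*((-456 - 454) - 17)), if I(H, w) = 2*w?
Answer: -1/10330355 ≈ -9.6802e-8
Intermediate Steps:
h = 20 (h = -20*(-1) = 20)
1/(-9962336 + (h + (I(3, -19) + 415))*((-456 - 454) - 17)) = 1/(-9962336 + (20 + (2*(-19) + 415))*((-456 - 454) - 17)) = 1/(-9962336 + (20 + (-38 + 415))*(-910 - 17)) = 1/(-9962336 + (20 + 377)*(-927)) = 1/(-9962336 + 397*(-927)) = 1/(-9962336 - 368019) = 1/(-10330355) = -1/10330355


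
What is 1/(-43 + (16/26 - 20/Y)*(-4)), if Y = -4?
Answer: -13/851 ≈ -0.015276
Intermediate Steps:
1/(-43 + (16/26 - 20/Y)*(-4)) = 1/(-43 + (16/26 - 20/(-4))*(-4)) = 1/(-43 + (16*(1/26) - 20*(-1/4))*(-4)) = 1/(-43 + (8/13 + 5)*(-4)) = 1/(-43 + (73/13)*(-4)) = 1/(-43 - 292/13) = 1/(-851/13) = -13/851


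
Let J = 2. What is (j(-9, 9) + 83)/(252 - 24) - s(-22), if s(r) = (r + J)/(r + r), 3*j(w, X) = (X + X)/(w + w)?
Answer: -173/1881 ≈ -0.091972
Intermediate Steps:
j(w, X) = X/(3*w) (j(w, X) = ((X + X)/(w + w))/3 = ((2*X)/((2*w)))/3 = ((2*X)*(1/(2*w)))/3 = (X/w)/3 = X/(3*w))
s(r) = (2 + r)/(2*r) (s(r) = (r + 2)/(r + r) = (2 + r)/((2*r)) = (2 + r)*(1/(2*r)) = (2 + r)/(2*r))
(j(-9, 9) + 83)/(252 - 24) - s(-22) = ((1/3)*9/(-9) + 83)/(252 - 24) - (2 - 22)/(2*(-22)) = ((1/3)*9*(-1/9) + 83)/228 - (-1)*(-20)/(2*22) = (-1/3 + 83)*(1/228) - 1*5/11 = (248/3)*(1/228) - 5/11 = 62/171 - 5/11 = -173/1881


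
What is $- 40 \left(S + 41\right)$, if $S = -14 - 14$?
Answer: $-520$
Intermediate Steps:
$S = -28$
$- 40 \left(S + 41\right) = - 40 \left(-28 + 41\right) = \left(-40\right) 13 = -520$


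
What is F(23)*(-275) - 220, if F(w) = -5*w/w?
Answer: 1155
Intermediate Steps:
F(w) = -5 (F(w) = -5*1 = -5)
F(23)*(-275) - 220 = -5*(-275) - 220 = 1375 - 220 = 1155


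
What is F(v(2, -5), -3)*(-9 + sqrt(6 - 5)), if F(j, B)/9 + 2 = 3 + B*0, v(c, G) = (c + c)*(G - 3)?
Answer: -72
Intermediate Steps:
v(c, G) = 2*c*(-3 + G) (v(c, G) = (2*c)*(-3 + G) = 2*c*(-3 + G))
F(j, B) = 9 (F(j, B) = -18 + 9*(3 + B*0) = -18 + 9*(3 + 0) = -18 + 9*3 = -18 + 27 = 9)
F(v(2, -5), -3)*(-9 + sqrt(6 - 5)) = 9*(-9 + sqrt(6 - 5)) = 9*(-9 + sqrt(1)) = 9*(-9 + 1) = 9*(-8) = -72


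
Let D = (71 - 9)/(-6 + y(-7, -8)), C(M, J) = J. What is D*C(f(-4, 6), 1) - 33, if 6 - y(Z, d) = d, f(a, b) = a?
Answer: -101/4 ≈ -25.250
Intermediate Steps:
y(Z, d) = 6 - d
D = 31/4 (D = (71 - 9)/(-6 + (6 - 1*(-8))) = 62/(-6 + (6 + 8)) = 62/(-6 + 14) = 62/8 = 62*(⅛) = 31/4 ≈ 7.7500)
D*C(f(-4, 6), 1) - 33 = (31/4)*1 - 33 = 31/4 - 33 = -101/4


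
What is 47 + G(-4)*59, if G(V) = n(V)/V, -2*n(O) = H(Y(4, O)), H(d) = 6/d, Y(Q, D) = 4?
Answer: 929/16 ≈ 58.063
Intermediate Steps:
n(O) = -¾ (n(O) = -3/4 = -½*3/2 = -¾)
G(V) = -3/(4*V)
47 + G(-4)*59 = 47 - ¾/(-4)*59 = 47 - ¾*(-¼)*59 = 47 + (3/16)*59 = 47 + 177/16 = 929/16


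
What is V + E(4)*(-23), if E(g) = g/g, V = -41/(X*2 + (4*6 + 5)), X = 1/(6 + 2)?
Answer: -2855/117 ≈ -24.402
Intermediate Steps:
X = ⅛ (X = 1/8 = ⅛ ≈ 0.12500)
V = -164/117 (V = -41/((⅛)*2 + (4*6 + 5)) = -41/(¼ + (24 + 5)) = -41/(¼ + 29) = -41/117/4 = -41*4/117 = -164/117 ≈ -1.4017)
E(g) = 1
V + E(4)*(-23) = -164/117 + 1*(-23) = -164/117 - 23 = -2855/117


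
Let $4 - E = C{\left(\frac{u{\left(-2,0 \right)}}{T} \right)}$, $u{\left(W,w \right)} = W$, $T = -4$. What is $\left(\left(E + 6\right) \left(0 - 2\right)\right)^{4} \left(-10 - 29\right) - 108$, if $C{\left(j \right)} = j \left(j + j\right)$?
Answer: $-5082627$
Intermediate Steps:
$C{\left(j \right)} = 2 j^{2}$ ($C{\left(j \right)} = j 2 j = 2 j^{2}$)
$E = \frac{7}{2}$ ($E = 4 - 2 \left(- \frac{2}{-4}\right)^{2} = 4 - 2 \left(\left(-2\right) \left(- \frac{1}{4}\right)\right)^{2} = 4 - \frac{2}{4} = 4 - 2 \cdot \frac{1}{4} = 4 - \frac{1}{2} = \frac{7}{2} \approx 3.5$)
$\left(\left(E + 6\right) \left(0 - 2\right)\right)^{4} \left(-10 - 29\right) - 108 = \left(\left(\frac{7}{2} + 6\right) \left(0 - 2\right)\right)^{4} \left(-10 - 29\right) - 108 = \left(\frac{19}{2} \left(-2\right)\right)^{4} \left(-39\right) - 108 = \left(-19\right)^{4} \left(-39\right) - 108 = 130321 \left(-39\right) - 108 = -5082519 - 108 = -5082627$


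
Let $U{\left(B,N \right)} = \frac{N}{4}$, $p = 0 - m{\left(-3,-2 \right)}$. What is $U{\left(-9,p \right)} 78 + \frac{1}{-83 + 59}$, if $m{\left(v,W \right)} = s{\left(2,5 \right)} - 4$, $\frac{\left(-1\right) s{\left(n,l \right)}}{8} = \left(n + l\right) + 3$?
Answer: $\frac{39311}{24} \approx 1638.0$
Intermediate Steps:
$s{\left(n,l \right)} = -24 - 8 l - 8 n$ ($s{\left(n,l \right)} = - 8 \left(\left(n + l\right) + 3\right) = - 8 \left(\left(l + n\right) + 3\right) = - 8 \left(3 + l + n\right) = -24 - 8 l - 8 n$)
$m{\left(v,W \right)} = -84$ ($m{\left(v,W \right)} = \left(-24 - 40 - 16\right) - 4 = -80 - 4 = -84$)
$p = 84$ ($p = 0 - -84 = 0 + 84 = 84$)
$U{\left(B,N \right)} = \frac{N}{4}$ ($U{\left(B,N \right)} = N \frac{1}{4} = \frac{N}{4}$)
$U{\left(-9,p \right)} 78 + \frac{1}{-83 + 59} = \frac{1}{4} \cdot 84 \cdot 78 + \frac{1}{-83 + 59} = 21 \cdot 78 + \frac{1}{-24} = 1638 - \frac{1}{24} = \frac{39311}{24}$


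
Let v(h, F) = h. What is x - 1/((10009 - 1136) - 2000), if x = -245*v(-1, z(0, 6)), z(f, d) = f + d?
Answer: 1683884/6873 ≈ 245.00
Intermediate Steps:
z(f, d) = d + f
x = 245 (x = -245*(-1) = 245)
x - 1/((10009 - 1136) - 2000) = 245 - 1/((10009 - 1136) - 2000) = 245 - 1/(8873 - 2000) = 245 - 1/6873 = 1683884/6873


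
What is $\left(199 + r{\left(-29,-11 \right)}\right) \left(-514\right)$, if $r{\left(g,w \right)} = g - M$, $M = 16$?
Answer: $-79156$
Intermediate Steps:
$r{\left(g,w \right)} = -16 + g$ ($r{\left(g,w \right)} = g - 16 = -16 + g$)
$\left(199 + r{\left(-29,-11 \right)}\right) \left(-514\right) = \left(199 - 45\right) \left(-514\right) = 154 \left(-514\right) = -79156$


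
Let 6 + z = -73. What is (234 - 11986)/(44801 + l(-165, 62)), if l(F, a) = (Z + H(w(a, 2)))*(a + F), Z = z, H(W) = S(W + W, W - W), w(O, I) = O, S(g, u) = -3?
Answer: -11752/53247 ≈ -0.22071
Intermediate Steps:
H(W) = -3
z = -79 (z = -6 - 73 = -79)
Z = -79
l(F, a) = -82*F - 82*a (l(F, a) = (-79 - 3)*(a + F) = -82*(F + a) = -82*F - 82*a)
(234 - 11986)/(44801 + l(-165, 62)) = (234 - 11986)/(44801 + (-82*(-165) - 82*62)) = -11752/(44801 + (13530 - 5084)) = -11752/(44801 + 8446) = -11752/53247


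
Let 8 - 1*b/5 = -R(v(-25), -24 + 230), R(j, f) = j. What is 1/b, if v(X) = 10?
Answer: 1/90 ≈ 0.011111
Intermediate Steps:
b = 90 (b = 40 - (-5)*10 = 40 - 5*(-10) = 40 + 50 = 90)
1/b = 1/90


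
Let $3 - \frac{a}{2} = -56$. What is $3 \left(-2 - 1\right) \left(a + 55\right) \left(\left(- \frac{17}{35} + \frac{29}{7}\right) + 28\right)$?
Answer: $- \frac{1725156}{35} \approx -49290.0$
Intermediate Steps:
$a = 118$ ($a = 6 - -112 = 6 + 112 = 118$)
$3 \left(-2 - 1\right) \left(a + 55\right) \left(\left(- \frac{17}{35} + \frac{29}{7}\right) + 28\right) = 3 \left(-2 - 1\right) \left(118 + 55\right) \left(\left(- \frac{17}{35} + \frac{29}{7}\right) + 28\right) = 3 \left(-3\right) 173 \left(\left(\left(-17\right) \frac{1}{35} + 29 \cdot \frac{1}{7}\right) + 28\right) = - 9 \cdot 173 \left(\left(- \frac{17}{35} + \frac{29}{7}\right) + 28\right) = - 9 \cdot 173 \left(\frac{128}{35} + 28\right) = - 9 \cdot 173 \cdot \frac{1108}{35} = \left(-9\right) \frac{191684}{35} = - \frac{1725156}{35}$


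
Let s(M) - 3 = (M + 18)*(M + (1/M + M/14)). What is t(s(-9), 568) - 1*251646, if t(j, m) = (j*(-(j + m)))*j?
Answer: -10222191909/2744 ≈ -3.7253e+6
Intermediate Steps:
s(M) = 3 + (18 + M)*(1/M + 15*M/14) (s(M) = 3 + (M + 18)*(M + (1/M + M/14)) = 3 + (18 + M)*(M + (1/M + M*(1/14))) = 3 + (18 + M)*(M + (1/M + M/14)) = 3 + (18 + M)*(1/M + 15*M/14))
t(j, m) = j²*(-j - m) (t(j, m) = (j*(-j - m))*j = j²*(-j - m))
t(s(-9), 568) - 1*251646 = ((1/14)*(252 - 9*(56 + 15*(-9)² + 270*(-9)))/(-9))²*(-(252 - 9*(56 + 15*(-9)² + 270*(-9)))/(14*(-9)) - 1*568) - 1*251646 = ((1/14)*(-⅑)*(252 - 9*(56 + 15*81 - 2430)))²*(-(-1)*(252 - 9*(56 + 15*81 - 2430))/(14*9) - 568) - 251646 = ((1/14)*(-⅑)*(252 - 9*(56 + 1215 - 2430)))²*(-(-1)*(252 - 9*(56 + 1215 - 2430))/(14*9) - 568) - 251646 = ((1/14)*(-⅑)*(252 - 9*(-1159)))²*(-(-1)*(252 - 9*(-1159))/(14*9) - 568) - 251646 = ((1/14)*(-⅑)*(252 + 10431))²*(-(-1)*(252 + 10431)/(14*9) - 568) - 251646 = ((1/14)*(-⅑)*10683)²*(-(-1)*10683/(14*9) - 568) - 251646 = (-1187/14)²*(-1*(-1187/14) - 568) - 251646 = 1408969*(1187/14 - 568)/196 - 251646 = (1408969/196)*(-6765/14) - 251646 = -9531675285/2744 - 251646 = -10222191909/2744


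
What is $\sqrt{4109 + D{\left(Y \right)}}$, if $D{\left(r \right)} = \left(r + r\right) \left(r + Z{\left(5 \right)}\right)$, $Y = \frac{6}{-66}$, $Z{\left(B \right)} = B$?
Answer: $\frac{\sqrt{497081}}{11} \approx 64.094$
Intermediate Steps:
$Y = - \frac{1}{11}$ ($Y = 6 \left(- \frac{1}{66}\right) = - \frac{1}{11} \approx -0.090909$)
$D{\left(r \right)} = 2 r \left(5 + r\right)$ ($D{\left(r \right)} = \left(r + r\right) \left(r + 5\right) = 2 r \left(5 + r\right)$)
$\sqrt{4109 + D{\left(Y \right)}} = \sqrt{4109 + 2 \left(- \frac{1}{11}\right) \left(5 - \frac{1}{11}\right)} = \sqrt{4109 + 2 \left(- \frac{1}{11}\right) \frac{54}{11}} = \sqrt{4109 - \frac{108}{121}} = \sqrt{\frac{497081}{121}} = \frac{\sqrt{497081}}{11}$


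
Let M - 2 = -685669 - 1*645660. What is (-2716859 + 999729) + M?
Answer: -3048457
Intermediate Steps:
M = -1331327 (M = 2 + (-685669 - 1*645660) = 2 + (-685669 - 645660) = 2 - 1331329 = -1331327)
(-2716859 + 999729) + M = (-2716859 + 999729) - 1331327 = -1717130 - 1331327 = -3048457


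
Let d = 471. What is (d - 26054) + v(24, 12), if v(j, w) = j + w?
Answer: -25547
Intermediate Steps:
(d - 26054) + v(24, 12) = (471 - 26054) + (24 + 12) = -25583 + 36 = -25547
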